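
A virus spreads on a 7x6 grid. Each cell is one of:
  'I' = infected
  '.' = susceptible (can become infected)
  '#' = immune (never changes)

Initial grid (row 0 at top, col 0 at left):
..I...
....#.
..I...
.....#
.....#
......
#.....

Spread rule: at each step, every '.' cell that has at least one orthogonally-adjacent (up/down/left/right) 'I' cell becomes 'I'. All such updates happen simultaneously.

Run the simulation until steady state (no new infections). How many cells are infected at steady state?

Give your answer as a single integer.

Answer: 38

Derivation:
Step 0 (initial): 2 infected
Step 1: +6 new -> 8 infected
Step 2: +9 new -> 17 infected
Step 3: +8 new -> 25 infected
Step 4: +6 new -> 31 infected
Step 5: +4 new -> 35 infected
Step 6: +2 new -> 37 infected
Step 7: +1 new -> 38 infected
Step 8: +0 new -> 38 infected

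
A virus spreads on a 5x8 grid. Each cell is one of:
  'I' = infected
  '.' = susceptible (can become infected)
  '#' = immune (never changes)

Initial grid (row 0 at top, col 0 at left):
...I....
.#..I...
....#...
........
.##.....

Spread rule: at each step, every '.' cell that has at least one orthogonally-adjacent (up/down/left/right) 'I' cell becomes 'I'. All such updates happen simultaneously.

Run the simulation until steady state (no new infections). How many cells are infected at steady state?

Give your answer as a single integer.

Step 0 (initial): 2 infected
Step 1: +4 new -> 6 infected
Step 2: +6 new -> 12 infected
Step 3: +7 new -> 19 infected
Step 4: +9 new -> 28 infected
Step 5: +5 new -> 33 infected
Step 6: +2 new -> 35 infected
Step 7: +1 new -> 36 infected
Step 8: +0 new -> 36 infected

Answer: 36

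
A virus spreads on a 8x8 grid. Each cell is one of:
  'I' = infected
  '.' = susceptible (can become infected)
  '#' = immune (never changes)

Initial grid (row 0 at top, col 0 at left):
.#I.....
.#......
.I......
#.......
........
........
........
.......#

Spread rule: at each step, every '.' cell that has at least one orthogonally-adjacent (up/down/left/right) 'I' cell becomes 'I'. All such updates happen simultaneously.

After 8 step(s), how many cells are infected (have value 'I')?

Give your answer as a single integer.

Answer: 55

Derivation:
Step 0 (initial): 2 infected
Step 1: +5 new -> 7 infected
Step 2: +6 new -> 13 infected
Step 3: +8 new -> 21 infected
Step 4: +8 new -> 29 infected
Step 5: +9 new -> 38 infected
Step 6: +8 new -> 46 infected
Step 7: +5 new -> 51 infected
Step 8: +4 new -> 55 infected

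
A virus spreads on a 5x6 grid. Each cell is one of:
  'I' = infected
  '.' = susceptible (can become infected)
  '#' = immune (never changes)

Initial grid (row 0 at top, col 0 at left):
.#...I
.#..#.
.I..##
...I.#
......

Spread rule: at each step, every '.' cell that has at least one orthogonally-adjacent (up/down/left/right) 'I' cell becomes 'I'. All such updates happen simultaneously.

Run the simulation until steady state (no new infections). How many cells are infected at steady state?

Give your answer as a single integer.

Answer: 24

Derivation:
Step 0 (initial): 3 infected
Step 1: +9 new -> 12 infected
Step 2: +8 new -> 20 infected
Step 3: +4 new -> 24 infected
Step 4: +0 new -> 24 infected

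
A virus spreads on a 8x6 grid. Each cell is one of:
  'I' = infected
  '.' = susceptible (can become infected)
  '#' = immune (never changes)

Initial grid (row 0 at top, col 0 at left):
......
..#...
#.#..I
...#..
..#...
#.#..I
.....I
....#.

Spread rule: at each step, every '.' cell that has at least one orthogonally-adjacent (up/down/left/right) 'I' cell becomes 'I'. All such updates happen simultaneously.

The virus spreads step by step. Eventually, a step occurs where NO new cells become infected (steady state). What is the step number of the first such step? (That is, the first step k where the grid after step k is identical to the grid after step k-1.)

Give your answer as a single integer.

Step 0 (initial): 3 infected
Step 1: +7 new -> 10 infected
Step 2: +7 new -> 17 infected
Step 3: +5 new -> 22 infected
Step 4: +3 new -> 25 infected
Step 5: +4 new -> 29 infected
Step 6: +3 new -> 32 infected
Step 7: +4 new -> 36 infected
Step 8: +4 new -> 40 infected
Step 9: +0 new -> 40 infected

Answer: 9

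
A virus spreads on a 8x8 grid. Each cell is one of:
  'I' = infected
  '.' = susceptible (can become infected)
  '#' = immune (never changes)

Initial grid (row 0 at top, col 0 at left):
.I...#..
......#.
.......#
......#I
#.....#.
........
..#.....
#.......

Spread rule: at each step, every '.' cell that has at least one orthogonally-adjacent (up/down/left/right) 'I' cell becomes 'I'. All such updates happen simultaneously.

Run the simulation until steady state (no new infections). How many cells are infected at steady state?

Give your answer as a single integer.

Step 0 (initial): 2 infected
Step 1: +4 new -> 6 infected
Step 2: +5 new -> 11 infected
Step 3: +7 new -> 18 infected
Step 4: +8 new -> 26 infected
Step 5: +9 new -> 35 infected
Step 6: +11 new -> 46 infected
Step 7: +5 new -> 51 infected
Step 8: +2 new -> 53 infected
Step 9: +0 new -> 53 infected

Answer: 53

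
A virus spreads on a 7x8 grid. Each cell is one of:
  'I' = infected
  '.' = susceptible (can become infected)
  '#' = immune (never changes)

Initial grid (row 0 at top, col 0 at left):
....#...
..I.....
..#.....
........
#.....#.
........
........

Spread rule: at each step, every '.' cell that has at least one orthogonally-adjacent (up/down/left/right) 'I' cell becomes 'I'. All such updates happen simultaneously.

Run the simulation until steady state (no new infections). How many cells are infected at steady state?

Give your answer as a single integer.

Step 0 (initial): 1 infected
Step 1: +3 new -> 4 infected
Step 2: +6 new -> 10 infected
Step 3: +6 new -> 16 infected
Step 4: +8 new -> 24 infected
Step 5: +8 new -> 32 infected
Step 6: +9 new -> 41 infected
Step 7: +5 new -> 46 infected
Step 8: +3 new -> 49 infected
Step 9: +2 new -> 51 infected
Step 10: +1 new -> 52 infected
Step 11: +0 new -> 52 infected

Answer: 52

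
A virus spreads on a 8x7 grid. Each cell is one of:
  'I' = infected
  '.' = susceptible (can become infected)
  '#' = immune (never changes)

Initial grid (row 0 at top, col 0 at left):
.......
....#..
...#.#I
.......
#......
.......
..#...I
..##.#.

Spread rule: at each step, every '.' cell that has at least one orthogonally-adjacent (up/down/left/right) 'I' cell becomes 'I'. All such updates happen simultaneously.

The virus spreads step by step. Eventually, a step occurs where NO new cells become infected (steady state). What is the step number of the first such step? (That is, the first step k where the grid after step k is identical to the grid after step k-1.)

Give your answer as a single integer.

Answer: 10

Derivation:
Step 0 (initial): 2 infected
Step 1: +5 new -> 7 infected
Step 2: +6 new -> 13 infected
Step 3: +6 new -> 19 infected
Step 4: +5 new -> 24 infected
Step 5: +4 new -> 28 infected
Step 6: +6 new -> 34 infected
Step 7: +7 new -> 41 infected
Step 8: +5 new -> 46 infected
Step 9: +2 new -> 48 infected
Step 10: +0 new -> 48 infected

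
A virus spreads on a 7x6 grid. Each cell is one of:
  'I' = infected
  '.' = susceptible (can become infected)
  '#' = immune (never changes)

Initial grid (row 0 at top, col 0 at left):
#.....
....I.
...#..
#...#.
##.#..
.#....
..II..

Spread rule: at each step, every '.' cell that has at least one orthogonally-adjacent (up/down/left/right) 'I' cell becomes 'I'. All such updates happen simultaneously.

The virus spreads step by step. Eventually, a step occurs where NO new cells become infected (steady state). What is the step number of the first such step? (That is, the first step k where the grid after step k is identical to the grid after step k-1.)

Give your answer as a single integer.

Answer: 6

Derivation:
Step 0 (initial): 3 infected
Step 1: +8 new -> 11 infected
Step 2: +8 new -> 19 infected
Step 3: +8 new -> 27 infected
Step 4: +6 new -> 33 infected
Step 5: +1 new -> 34 infected
Step 6: +0 new -> 34 infected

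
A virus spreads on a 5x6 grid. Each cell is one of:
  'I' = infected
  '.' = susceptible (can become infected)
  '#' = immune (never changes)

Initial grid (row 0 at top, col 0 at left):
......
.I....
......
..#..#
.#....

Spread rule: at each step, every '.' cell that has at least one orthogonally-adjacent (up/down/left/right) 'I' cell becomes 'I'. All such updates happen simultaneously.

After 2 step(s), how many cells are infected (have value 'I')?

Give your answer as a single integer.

Step 0 (initial): 1 infected
Step 1: +4 new -> 5 infected
Step 2: +6 new -> 11 infected

Answer: 11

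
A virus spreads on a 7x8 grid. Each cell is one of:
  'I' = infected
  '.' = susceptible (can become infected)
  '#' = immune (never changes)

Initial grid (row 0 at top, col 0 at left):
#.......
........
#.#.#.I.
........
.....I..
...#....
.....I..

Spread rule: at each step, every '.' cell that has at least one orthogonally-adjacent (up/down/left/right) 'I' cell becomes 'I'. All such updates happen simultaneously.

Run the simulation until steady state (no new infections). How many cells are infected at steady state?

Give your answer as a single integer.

Step 0 (initial): 3 infected
Step 1: +10 new -> 13 infected
Step 2: +11 new -> 24 infected
Step 3: +7 new -> 31 infected
Step 4: +7 new -> 38 infected
Step 5: +6 new -> 44 infected
Step 6: +5 new -> 49 infected
Step 7: +2 new -> 51 infected
Step 8: +0 new -> 51 infected

Answer: 51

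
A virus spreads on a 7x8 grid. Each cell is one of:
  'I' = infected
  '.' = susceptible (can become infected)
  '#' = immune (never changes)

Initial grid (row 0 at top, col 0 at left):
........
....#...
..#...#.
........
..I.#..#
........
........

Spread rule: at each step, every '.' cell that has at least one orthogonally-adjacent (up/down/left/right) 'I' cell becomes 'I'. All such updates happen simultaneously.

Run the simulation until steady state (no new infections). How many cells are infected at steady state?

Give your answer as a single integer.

Step 0 (initial): 1 infected
Step 1: +4 new -> 5 infected
Step 2: +6 new -> 11 infected
Step 3: +8 new -> 19 infected
Step 4: +8 new -> 27 infected
Step 5: +9 new -> 36 infected
Step 6: +8 new -> 44 infected
Step 7: +4 new -> 48 infected
Step 8: +2 new -> 50 infected
Step 9: +1 new -> 51 infected
Step 10: +0 new -> 51 infected

Answer: 51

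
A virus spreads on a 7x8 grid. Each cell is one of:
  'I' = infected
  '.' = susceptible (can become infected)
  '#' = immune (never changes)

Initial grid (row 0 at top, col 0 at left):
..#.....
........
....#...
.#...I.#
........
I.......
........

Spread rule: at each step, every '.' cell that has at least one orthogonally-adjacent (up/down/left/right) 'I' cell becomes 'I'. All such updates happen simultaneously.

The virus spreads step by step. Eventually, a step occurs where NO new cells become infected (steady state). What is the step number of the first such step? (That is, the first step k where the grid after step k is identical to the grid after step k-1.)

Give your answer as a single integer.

Answer: 7

Derivation:
Step 0 (initial): 2 infected
Step 1: +7 new -> 9 infected
Step 2: +10 new -> 19 infected
Step 3: +15 new -> 34 infected
Step 4: +11 new -> 45 infected
Step 5: +6 new -> 51 infected
Step 6: +1 new -> 52 infected
Step 7: +0 new -> 52 infected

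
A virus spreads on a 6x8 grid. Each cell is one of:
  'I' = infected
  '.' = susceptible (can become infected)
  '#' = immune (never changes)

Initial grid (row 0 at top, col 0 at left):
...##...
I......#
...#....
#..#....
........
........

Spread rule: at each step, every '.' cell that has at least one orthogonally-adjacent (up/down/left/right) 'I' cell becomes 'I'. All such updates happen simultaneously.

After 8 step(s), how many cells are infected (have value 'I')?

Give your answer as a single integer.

Step 0 (initial): 1 infected
Step 1: +3 new -> 4 infected
Step 2: +3 new -> 7 infected
Step 3: +4 new -> 11 infected
Step 4: +3 new -> 14 infected
Step 5: +5 new -> 19 infected
Step 6: +7 new -> 26 infected
Step 7: +5 new -> 31 infected
Step 8: +5 new -> 36 infected

Answer: 36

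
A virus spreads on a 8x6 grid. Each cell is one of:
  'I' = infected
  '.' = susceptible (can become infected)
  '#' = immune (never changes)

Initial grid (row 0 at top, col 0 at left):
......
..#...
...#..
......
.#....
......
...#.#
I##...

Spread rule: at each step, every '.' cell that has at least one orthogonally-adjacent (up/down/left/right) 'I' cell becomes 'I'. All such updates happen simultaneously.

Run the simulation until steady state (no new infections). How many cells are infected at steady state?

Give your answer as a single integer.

Answer: 41

Derivation:
Step 0 (initial): 1 infected
Step 1: +1 new -> 2 infected
Step 2: +2 new -> 4 infected
Step 3: +3 new -> 7 infected
Step 4: +2 new -> 9 infected
Step 5: +4 new -> 13 infected
Step 6: +5 new -> 18 infected
Step 7: +7 new -> 25 infected
Step 8: +4 new -> 29 infected
Step 9: +5 new -> 34 infected
Step 10: +3 new -> 37 infected
Step 11: +3 new -> 40 infected
Step 12: +1 new -> 41 infected
Step 13: +0 new -> 41 infected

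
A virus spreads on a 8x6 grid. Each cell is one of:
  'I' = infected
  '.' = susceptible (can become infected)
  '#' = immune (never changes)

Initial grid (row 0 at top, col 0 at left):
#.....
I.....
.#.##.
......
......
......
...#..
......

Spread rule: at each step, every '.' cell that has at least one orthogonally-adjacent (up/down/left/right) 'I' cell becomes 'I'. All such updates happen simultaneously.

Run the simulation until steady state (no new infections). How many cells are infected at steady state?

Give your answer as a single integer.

Step 0 (initial): 1 infected
Step 1: +2 new -> 3 infected
Step 2: +3 new -> 6 infected
Step 3: +5 new -> 11 infected
Step 4: +5 new -> 16 infected
Step 5: +6 new -> 22 infected
Step 6: +7 new -> 29 infected
Step 7: +5 new -> 34 infected
Step 8: +3 new -> 37 infected
Step 9: +3 new -> 40 infected
Step 10: +2 new -> 42 infected
Step 11: +1 new -> 43 infected
Step 12: +0 new -> 43 infected

Answer: 43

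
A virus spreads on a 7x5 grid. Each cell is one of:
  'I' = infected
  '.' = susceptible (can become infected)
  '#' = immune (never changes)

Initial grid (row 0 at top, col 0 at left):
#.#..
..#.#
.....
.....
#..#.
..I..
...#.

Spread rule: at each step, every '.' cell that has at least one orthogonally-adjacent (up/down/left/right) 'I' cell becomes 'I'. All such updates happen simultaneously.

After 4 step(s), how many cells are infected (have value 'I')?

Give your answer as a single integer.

Answer: 20

Derivation:
Step 0 (initial): 1 infected
Step 1: +4 new -> 5 infected
Step 2: +5 new -> 10 infected
Step 3: +6 new -> 16 infected
Step 4: +4 new -> 20 infected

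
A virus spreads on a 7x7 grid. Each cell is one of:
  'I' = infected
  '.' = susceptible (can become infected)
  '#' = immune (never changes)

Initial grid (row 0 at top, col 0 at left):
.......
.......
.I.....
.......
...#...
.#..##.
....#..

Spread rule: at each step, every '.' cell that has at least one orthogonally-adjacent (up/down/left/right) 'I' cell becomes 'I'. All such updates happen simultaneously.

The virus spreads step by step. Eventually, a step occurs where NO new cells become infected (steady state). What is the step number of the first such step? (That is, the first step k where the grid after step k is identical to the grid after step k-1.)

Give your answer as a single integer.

Answer: 11

Derivation:
Step 0 (initial): 1 infected
Step 1: +4 new -> 5 infected
Step 2: +7 new -> 12 infected
Step 3: +7 new -> 19 infected
Step 4: +6 new -> 25 infected
Step 5: +8 new -> 33 infected
Step 6: +6 new -> 39 infected
Step 7: +2 new -> 41 infected
Step 8: +1 new -> 42 infected
Step 9: +1 new -> 43 infected
Step 10: +1 new -> 44 infected
Step 11: +0 new -> 44 infected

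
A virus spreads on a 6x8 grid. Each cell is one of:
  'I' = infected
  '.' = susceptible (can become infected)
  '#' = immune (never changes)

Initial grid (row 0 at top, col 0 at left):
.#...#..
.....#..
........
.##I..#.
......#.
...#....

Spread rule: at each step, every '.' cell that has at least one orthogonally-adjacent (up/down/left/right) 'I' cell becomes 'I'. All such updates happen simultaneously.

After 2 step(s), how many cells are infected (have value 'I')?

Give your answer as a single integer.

Answer: 10

Derivation:
Step 0 (initial): 1 infected
Step 1: +3 new -> 4 infected
Step 2: +6 new -> 10 infected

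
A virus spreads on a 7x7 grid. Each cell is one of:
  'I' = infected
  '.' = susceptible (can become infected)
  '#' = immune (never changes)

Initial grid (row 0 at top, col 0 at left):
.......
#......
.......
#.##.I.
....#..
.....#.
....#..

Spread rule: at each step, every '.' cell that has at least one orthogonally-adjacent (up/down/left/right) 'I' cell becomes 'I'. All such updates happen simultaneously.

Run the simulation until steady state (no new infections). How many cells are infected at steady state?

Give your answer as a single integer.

Answer: 42

Derivation:
Step 0 (initial): 1 infected
Step 1: +4 new -> 5 infected
Step 2: +4 new -> 9 infected
Step 3: +5 new -> 14 infected
Step 4: +5 new -> 19 infected
Step 5: +4 new -> 23 infected
Step 6: +4 new -> 27 infected
Step 7: +2 new -> 29 infected
Step 8: +4 new -> 33 infected
Step 9: +4 new -> 37 infected
Step 10: +3 new -> 40 infected
Step 11: +2 new -> 42 infected
Step 12: +0 new -> 42 infected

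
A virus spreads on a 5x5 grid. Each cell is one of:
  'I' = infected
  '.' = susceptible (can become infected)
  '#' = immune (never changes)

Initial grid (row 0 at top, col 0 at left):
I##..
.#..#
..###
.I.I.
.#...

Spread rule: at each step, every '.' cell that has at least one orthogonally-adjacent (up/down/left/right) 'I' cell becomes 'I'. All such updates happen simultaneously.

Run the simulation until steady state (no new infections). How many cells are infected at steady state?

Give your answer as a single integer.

Answer: 13

Derivation:
Step 0 (initial): 3 infected
Step 1: +6 new -> 9 infected
Step 2: +4 new -> 13 infected
Step 3: +0 new -> 13 infected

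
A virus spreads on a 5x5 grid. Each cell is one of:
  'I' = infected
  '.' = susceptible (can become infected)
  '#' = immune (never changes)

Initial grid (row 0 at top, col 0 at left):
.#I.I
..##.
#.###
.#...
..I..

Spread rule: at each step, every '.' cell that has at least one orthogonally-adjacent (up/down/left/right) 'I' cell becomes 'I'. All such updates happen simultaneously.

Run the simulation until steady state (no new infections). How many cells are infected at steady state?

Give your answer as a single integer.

Answer: 13

Derivation:
Step 0 (initial): 3 infected
Step 1: +5 new -> 8 infected
Step 2: +3 new -> 11 infected
Step 3: +2 new -> 13 infected
Step 4: +0 new -> 13 infected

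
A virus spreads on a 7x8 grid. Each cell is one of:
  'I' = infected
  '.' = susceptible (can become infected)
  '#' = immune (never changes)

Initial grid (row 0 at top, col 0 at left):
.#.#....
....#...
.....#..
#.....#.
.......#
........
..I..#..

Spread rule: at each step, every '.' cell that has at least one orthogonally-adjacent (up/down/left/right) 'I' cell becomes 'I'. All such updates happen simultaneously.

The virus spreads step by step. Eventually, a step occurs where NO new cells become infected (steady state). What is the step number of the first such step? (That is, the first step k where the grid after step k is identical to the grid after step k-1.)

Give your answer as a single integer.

Answer: 9

Derivation:
Step 0 (initial): 1 infected
Step 1: +3 new -> 4 infected
Step 2: +5 new -> 9 infected
Step 3: +5 new -> 14 infected
Step 4: +6 new -> 20 infected
Step 5: +6 new -> 26 infected
Step 6: +9 new -> 35 infected
Step 7: +2 new -> 37 infected
Step 8: +1 new -> 38 infected
Step 9: +0 new -> 38 infected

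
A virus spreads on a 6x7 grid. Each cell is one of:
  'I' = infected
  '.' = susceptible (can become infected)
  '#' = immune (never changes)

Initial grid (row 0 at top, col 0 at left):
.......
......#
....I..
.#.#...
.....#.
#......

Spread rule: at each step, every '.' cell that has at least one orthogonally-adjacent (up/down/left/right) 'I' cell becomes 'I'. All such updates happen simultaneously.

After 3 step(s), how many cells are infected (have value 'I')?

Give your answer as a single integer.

Step 0 (initial): 1 infected
Step 1: +4 new -> 5 infected
Step 2: +7 new -> 12 infected
Step 3: +8 new -> 20 infected

Answer: 20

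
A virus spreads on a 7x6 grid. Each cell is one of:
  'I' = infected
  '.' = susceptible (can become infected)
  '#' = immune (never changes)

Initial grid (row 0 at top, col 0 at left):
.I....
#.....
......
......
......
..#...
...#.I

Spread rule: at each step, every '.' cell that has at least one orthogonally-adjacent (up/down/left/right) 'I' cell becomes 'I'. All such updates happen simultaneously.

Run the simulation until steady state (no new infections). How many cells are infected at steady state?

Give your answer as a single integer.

Answer: 39

Derivation:
Step 0 (initial): 2 infected
Step 1: +5 new -> 7 infected
Step 2: +5 new -> 12 infected
Step 3: +8 new -> 20 infected
Step 4: +9 new -> 29 infected
Step 5: +6 new -> 35 infected
Step 6: +2 new -> 37 infected
Step 7: +2 new -> 39 infected
Step 8: +0 new -> 39 infected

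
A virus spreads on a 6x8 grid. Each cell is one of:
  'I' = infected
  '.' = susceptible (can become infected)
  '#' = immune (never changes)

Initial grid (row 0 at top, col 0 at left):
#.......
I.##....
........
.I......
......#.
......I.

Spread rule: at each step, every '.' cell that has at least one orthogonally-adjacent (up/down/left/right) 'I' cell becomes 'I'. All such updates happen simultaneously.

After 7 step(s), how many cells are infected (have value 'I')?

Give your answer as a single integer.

Answer: 44

Derivation:
Step 0 (initial): 3 infected
Step 1: +8 new -> 11 infected
Step 2: +9 new -> 20 infected
Step 3: +10 new -> 30 infected
Step 4: +5 new -> 35 infected
Step 5: +5 new -> 40 infected
Step 6: +3 new -> 43 infected
Step 7: +1 new -> 44 infected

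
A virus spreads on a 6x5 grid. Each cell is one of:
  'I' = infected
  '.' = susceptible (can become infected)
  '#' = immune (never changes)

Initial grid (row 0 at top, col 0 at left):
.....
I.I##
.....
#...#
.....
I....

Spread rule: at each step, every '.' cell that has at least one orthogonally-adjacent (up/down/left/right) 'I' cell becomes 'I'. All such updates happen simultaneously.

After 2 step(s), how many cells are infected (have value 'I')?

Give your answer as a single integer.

Answer: 17

Derivation:
Step 0 (initial): 3 infected
Step 1: +7 new -> 10 infected
Step 2: +7 new -> 17 infected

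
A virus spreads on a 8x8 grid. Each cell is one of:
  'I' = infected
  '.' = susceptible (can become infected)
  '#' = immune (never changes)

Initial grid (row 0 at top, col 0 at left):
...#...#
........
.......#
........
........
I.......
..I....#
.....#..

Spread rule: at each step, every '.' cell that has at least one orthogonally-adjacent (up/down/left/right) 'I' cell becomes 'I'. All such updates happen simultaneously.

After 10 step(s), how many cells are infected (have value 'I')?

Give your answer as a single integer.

Step 0 (initial): 2 infected
Step 1: +7 new -> 9 infected
Step 2: +8 new -> 17 infected
Step 3: +7 new -> 24 infected
Step 4: +7 new -> 31 infected
Step 5: +8 new -> 39 infected
Step 6: +8 new -> 47 infected
Step 7: +4 new -> 51 infected
Step 8: +4 new -> 55 infected
Step 9: +2 new -> 57 infected
Step 10: +2 new -> 59 infected

Answer: 59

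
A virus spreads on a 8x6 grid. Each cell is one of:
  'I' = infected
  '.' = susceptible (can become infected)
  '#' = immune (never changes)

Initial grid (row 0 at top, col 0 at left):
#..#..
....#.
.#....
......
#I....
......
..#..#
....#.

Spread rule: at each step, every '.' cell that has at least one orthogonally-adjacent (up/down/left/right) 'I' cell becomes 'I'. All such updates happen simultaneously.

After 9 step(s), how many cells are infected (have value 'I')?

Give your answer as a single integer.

Answer: 39

Derivation:
Step 0 (initial): 1 infected
Step 1: +3 new -> 4 infected
Step 2: +6 new -> 10 infected
Step 3: +7 new -> 17 infected
Step 4: +9 new -> 26 infected
Step 5: +8 new -> 34 infected
Step 6: +2 new -> 36 infected
Step 7: +1 new -> 37 infected
Step 8: +1 new -> 38 infected
Step 9: +1 new -> 39 infected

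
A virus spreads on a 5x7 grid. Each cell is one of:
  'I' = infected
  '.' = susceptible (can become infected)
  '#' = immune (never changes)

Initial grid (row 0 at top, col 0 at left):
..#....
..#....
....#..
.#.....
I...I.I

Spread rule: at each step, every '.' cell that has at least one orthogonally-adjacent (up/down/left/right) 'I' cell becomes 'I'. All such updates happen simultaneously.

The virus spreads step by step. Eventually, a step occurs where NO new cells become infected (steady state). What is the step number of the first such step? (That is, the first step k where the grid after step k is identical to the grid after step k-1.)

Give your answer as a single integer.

Step 0 (initial): 3 infected
Step 1: +6 new -> 9 infected
Step 2: +5 new -> 14 infected
Step 3: +6 new -> 20 infected
Step 4: +6 new -> 26 infected
Step 5: +4 new -> 30 infected
Step 6: +1 new -> 31 infected
Step 7: +0 new -> 31 infected

Answer: 7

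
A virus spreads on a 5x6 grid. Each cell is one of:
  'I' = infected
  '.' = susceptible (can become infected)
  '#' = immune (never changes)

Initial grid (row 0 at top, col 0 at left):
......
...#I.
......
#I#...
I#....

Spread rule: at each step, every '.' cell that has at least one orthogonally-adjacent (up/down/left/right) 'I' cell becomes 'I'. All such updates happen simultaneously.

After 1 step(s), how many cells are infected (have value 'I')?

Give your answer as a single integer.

Step 0 (initial): 3 infected
Step 1: +4 new -> 7 infected

Answer: 7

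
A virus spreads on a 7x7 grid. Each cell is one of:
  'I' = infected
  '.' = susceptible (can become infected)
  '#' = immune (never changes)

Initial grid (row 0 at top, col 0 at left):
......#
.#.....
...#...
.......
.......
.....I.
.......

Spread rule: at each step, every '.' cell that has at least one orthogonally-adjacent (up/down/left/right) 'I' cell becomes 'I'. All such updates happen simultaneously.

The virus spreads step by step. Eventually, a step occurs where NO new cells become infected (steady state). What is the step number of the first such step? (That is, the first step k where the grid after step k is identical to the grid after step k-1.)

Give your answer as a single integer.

Step 0 (initial): 1 infected
Step 1: +4 new -> 5 infected
Step 2: +6 new -> 11 infected
Step 3: +6 new -> 17 infected
Step 4: +7 new -> 24 infected
Step 5: +7 new -> 31 infected
Step 6: +6 new -> 37 infected
Step 7: +4 new -> 41 infected
Step 8: +2 new -> 43 infected
Step 9: +2 new -> 45 infected
Step 10: +1 new -> 46 infected
Step 11: +0 new -> 46 infected

Answer: 11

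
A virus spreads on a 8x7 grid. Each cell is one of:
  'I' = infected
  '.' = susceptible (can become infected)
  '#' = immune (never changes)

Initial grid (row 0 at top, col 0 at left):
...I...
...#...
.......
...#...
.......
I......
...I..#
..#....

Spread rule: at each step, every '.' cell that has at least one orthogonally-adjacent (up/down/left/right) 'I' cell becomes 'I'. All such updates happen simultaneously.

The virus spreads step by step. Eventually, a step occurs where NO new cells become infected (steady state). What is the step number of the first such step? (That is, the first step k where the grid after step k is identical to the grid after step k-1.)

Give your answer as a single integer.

Answer: 7

Derivation:
Step 0 (initial): 3 infected
Step 1: +9 new -> 12 infected
Step 2: +13 new -> 25 infected
Step 3: +13 new -> 38 infected
Step 4: +10 new -> 48 infected
Step 5: +3 new -> 51 infected
Step 6: +1 new -> 52 infected
Step 7: +0 new -> 52 infected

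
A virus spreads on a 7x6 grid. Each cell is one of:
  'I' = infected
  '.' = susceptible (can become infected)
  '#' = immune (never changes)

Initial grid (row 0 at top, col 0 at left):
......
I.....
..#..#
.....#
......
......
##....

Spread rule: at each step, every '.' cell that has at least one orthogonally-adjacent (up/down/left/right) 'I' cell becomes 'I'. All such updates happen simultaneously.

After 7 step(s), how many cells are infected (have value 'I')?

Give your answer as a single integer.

Answer: 31

Derivation:
Step 0 (initial): 1 infected
Step 1: +3 new -> 4 infected
Step 2: +4 new -> 8 infected
Step 3: +4 new -> 12 infected
Step 4: +6 new -> 18 infected
Step 5: +6 new -> 24 infected
Step 6: +4 new -> 28 infected
Step 7: +3 new -> 31 infected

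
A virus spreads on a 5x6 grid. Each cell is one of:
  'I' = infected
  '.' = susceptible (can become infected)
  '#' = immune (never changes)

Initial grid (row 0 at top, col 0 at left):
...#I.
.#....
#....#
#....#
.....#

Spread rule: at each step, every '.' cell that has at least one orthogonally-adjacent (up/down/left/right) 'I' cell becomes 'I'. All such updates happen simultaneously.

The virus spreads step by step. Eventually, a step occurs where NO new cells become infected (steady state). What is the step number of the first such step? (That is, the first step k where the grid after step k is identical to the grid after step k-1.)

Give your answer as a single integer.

Answer: 9

Derivation:
Step 0 (initial): 1 infected
Step 1: +2 new -> 3 infected
Step 2: +3 new -> 6 infected
Step 3: +3 new -> 9 infected
Step 4: +4 new -> 13 infected
Step 5: +4 new -> 17 infected
Step 6: +3 new -> 20 infected
Step 7: +2 new -> 22 infected
Step 8: +1 new -> 23 infected
Step 9: +0 new -> 23 infected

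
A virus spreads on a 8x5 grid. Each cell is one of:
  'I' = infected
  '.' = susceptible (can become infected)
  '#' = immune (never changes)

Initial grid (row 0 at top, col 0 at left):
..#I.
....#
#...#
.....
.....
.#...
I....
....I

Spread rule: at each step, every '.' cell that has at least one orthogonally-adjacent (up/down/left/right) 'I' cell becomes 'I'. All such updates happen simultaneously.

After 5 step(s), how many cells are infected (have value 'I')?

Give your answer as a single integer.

Answer: 35

Derivation:
Step 0 (initial): 3 infected
Step 1: +7 new -> 10 infected
Step 2: +8 new -> 18 infected
Step 3: +8 new -> 26 infected
Step 4: +8 new -> 34 infected
Step 5: +1 new -> 35 infected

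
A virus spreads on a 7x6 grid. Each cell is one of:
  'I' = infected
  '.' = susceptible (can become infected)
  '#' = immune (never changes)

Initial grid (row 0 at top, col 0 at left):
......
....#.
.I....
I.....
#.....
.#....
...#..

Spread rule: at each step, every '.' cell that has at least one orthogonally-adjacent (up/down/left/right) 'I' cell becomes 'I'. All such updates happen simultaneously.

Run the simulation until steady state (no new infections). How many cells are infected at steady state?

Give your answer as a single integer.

Answer: 38

Derivation:
Step 0 (initial): 2 infected
Step 1: +4 new -> 6 infected
Step 2: +6 new -> 12 infected
Step 3: +6 new -> 18 infected
Step 4: +5 new -> 23 infected
Step 5: +6 new -> 29 infected
Step 6: +4 new -> 33 infected
Step 7: +3 new -> 36 infected
Step 8: +2 new -> 38 infected
Step 9: +0 new -> 38 infected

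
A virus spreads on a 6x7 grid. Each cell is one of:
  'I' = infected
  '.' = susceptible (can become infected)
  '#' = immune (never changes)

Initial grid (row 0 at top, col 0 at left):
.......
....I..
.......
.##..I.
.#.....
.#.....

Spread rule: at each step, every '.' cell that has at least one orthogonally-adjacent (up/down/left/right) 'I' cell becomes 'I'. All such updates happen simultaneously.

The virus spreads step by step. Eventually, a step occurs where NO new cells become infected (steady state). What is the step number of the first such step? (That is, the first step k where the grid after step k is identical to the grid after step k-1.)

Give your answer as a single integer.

Answer: 9

Derivation:
Step 0 (initial): 2 infected
Step 1: +8 new -> 10 infected
Step 2: +10 new -> 20 infected
Step 3: +7 new -> 27 infected
Step 4: +5 new -> 32 infected
Step 5: +3 new -> 35 infected
Step 6: +1 new -> 36 infected
Step 7: +1 new -> 37 infected
Step 8: +1 new -> 38 infected
Step 9: +0 new -> 38 infected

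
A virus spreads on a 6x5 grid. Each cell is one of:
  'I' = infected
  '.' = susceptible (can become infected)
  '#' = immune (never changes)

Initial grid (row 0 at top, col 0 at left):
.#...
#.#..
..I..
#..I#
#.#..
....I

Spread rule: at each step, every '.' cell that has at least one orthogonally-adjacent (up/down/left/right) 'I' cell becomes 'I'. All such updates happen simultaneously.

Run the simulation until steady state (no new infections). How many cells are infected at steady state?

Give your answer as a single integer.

Step 0 (initial): 3 infected
Step 1: +6 new -> 9 infected
Step 2: +6 new -> 15 infected
Step 3: +4 new -> 19 infected
Step 4: +3 new -> 22 infected
Step 5: +0 new -> 22 infected

Answer: 22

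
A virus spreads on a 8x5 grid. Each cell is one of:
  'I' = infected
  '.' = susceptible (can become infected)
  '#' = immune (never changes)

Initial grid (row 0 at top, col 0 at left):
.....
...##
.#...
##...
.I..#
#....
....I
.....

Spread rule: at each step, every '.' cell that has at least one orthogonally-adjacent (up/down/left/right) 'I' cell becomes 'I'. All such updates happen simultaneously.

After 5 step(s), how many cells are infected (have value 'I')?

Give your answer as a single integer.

Answer: 27

Derivation:
Step 0 (initial): 2 infected
Step 1: +6 new -> 8 infected
Step 2: +7 new -> 15 infected
Step 3: +5 new -> 20 infected
Step 4: +4 new -> 24 infected
Step 5: +3 new -> 27 infected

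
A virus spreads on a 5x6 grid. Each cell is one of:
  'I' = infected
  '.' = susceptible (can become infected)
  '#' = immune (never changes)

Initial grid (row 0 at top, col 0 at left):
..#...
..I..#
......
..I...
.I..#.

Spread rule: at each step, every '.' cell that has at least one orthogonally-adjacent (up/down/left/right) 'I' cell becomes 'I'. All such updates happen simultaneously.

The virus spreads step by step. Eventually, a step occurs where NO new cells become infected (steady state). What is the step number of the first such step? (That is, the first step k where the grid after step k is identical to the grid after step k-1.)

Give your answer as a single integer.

Answer: 5

Derivation:
Step 0 (initial): 3 infected
Step 1: +7 new -> 10 infected
Step 2: +9 new -> 19 infected
Step 3: +5 new -> 24 infected
Step 4: +3 new -> 27 infected
Step 5: +0 new -> 27 infected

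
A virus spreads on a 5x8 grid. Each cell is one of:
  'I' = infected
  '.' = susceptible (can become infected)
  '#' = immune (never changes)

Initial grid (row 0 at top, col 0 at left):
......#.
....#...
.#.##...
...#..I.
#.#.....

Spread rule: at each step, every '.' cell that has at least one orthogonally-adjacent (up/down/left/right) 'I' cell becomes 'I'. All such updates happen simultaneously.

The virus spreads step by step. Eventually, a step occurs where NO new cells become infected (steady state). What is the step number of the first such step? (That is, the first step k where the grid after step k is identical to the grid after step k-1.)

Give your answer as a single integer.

Step 0 (initial): 1 infected
Step 1: +4 new -> 5 infected
Step 2: +6 new -> 11 infected
Step 3: +3 new -> 14 infected
Step 4: +3 new -> 17 infected
Step 5: +1 new -> 18 infected
Step 6: +1 new -> 19 infected
Step 7: +2 new -> 21 infected
Step 8: +2 new -> 23 infected
Step 9: +3 new -> 26 infected
Step 10: +2 new -> 28 infected
Step 11: +2 new -> 30 infected
Step 12: +2 new -> 32 infected
Step 13: +0 new -> 32 infected

Answer: 13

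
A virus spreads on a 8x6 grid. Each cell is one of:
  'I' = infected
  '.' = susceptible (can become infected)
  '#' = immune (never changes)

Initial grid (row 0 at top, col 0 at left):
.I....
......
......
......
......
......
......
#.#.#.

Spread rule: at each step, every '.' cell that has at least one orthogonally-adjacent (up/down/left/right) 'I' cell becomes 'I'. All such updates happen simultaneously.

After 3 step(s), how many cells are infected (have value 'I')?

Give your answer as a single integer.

Step 0 (initial): 1 infected
Step 1: +3 new -> 4 infected
Step 2: +4 new -> 8 infected
Step 3: +5 new -> 13 infected

Answer: 13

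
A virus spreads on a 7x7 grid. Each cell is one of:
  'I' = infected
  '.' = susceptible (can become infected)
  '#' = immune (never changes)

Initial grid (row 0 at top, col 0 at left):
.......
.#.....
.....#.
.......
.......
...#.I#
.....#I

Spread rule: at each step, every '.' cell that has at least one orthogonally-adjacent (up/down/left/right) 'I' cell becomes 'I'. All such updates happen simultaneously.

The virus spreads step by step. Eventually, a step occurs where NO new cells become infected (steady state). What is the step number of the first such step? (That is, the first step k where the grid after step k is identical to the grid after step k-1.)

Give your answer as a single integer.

Answer: 11

Derivation:
Step 0 (initial): 2 infected
Step 1: +2 new -> 4 infected
Step 2: +4 new -> 8 infected
Step 3: +4 new -> 12 infected
Step 4: +5 new -> 17 infected
Step 5: +7 new -> 24 infected
Step 6: +9 new -> 33 infected
Step 7: +6 new -> 39 infected
Step 8: +2 new -> 41 infected
Step 9: +2 new -> 43 infected
Step 10: +1 new -> 44 infected
Step 11: +0 new -> 44 infected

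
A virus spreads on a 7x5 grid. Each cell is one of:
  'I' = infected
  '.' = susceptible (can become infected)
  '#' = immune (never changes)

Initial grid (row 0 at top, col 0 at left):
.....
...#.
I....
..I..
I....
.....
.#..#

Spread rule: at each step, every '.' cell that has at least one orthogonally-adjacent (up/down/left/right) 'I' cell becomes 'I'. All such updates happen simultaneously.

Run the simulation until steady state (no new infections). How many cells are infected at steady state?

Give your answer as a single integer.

Answer: 32

Derivation:
Step 0 (initial): 3 infected
Step 1: +9 new -> 12 infected
Step 2: +9 new -> 21 infected
Step 3: +6 new -> 27 infected
Step 4: +4 new -> 31 infected
Step 5: +1 new -> 32 infected
Step 6: +0 new -> 32 infected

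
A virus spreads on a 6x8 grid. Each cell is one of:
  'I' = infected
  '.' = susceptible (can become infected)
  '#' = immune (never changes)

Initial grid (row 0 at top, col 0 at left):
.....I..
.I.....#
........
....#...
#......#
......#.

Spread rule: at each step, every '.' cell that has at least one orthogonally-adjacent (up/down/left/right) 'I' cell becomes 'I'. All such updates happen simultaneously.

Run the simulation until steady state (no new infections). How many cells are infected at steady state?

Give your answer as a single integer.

Step 0 (initial): 2 infected
Step 1: +7 new -> 9 infected
Step 2: +11 new -> 20 infected
Step 3: +7 new -> 27 infected
Step 4: +6 new -> 33 infected
Step 5: +7 new -> 40 infected
Step 6: +2 new -> 42 infected
Step 7: +0 new -> 42 infected

Answer: 42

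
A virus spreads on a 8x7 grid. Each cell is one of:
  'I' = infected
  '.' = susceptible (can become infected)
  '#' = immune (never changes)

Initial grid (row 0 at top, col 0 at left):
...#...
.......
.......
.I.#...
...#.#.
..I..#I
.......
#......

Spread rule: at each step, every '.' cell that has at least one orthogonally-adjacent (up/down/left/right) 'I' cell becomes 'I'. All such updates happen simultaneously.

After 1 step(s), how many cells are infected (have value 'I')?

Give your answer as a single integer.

Answer: 13

Derivation:
Step 0 (initial): 3 infected
Step 1: +10 new -> 13 infected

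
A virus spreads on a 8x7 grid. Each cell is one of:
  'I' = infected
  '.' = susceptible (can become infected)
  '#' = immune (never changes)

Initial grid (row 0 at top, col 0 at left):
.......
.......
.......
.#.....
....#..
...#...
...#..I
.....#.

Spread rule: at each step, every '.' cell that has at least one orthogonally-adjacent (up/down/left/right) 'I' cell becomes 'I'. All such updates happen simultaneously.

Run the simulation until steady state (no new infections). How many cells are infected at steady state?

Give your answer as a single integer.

Answer: 51

Derivation:
Step 0 (initial): 1 infected
Step 1: +3 new -> 4 infected
Step 2: +3 new -> 7 infected
Step 3: +4 new -> 11 infected
Step 4: +3 new -> 14 infected
Step 5: +4 new -> 18 infected
Step 6: +6 new -> 24 infected
Step 7: +8 new -> 32 infected
Step 8: +6 new -> 38 infected
Step 9: +5 new -> 43 infected
Step 10: +4 new -> 47 infected
Step 11: +3 new -> 50 infected
Step 12: +1 new -> 51 infected
Step 13: +0 new -> 51 infected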